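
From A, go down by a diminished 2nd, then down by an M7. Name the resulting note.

A diminished second down from A is G## (letter G, 0 semitones down).
A major seventh down from G## is A# (letter A, 11 semitones down).

A#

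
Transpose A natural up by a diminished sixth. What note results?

Fb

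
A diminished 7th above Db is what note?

Cbb

D up a major seventh is C#, so the target letter is C.
From Db, a diminished seventh is 9 semitones up: Cbb.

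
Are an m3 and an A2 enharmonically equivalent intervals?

A minor third spans 3 semitones; an augmented second spans 3.
They are enharmonically equivalent.

Yes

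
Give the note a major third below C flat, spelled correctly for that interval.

A third below C lands on the letter A.
A major third spans 4 semitones, so Cb moves to pitch class 7. On the letter A that is Abb.

Abb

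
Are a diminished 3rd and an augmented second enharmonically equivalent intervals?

No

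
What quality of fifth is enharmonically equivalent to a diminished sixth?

perfect

A diminished sixth spans 7 semitones.
A fifth spanning 7 semitones is perfect (the perfect fifth is 7).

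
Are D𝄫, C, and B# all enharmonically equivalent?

Yes

Dbb = pitch class 0 and C = pitch class 0 and B# = pitch class 0 — the same pitch class, so they are enharmonic equivalents.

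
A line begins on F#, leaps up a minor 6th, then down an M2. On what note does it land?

C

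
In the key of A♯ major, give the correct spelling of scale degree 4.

Degree 4 takes the letter 3 steps above A, which is D.
In major, degree 4 sits 5 semitones above the tonic. A# + 5 semitones is pitch class 3, spelled on D as D#.

D#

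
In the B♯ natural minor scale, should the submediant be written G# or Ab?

Each scale degree takes a distinct letter name. Degree 6 of a scale on B must use the letter G.
G# and Ab are enharmonically the same pitch, but only G# uses the letter G, so it is the correct spelling here.

G#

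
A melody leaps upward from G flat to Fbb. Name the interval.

diminished seventh

Counting letters G–A–B–C–D–E–F gives a seventh.
Gb→Fbb = 9 semitones, 2 narrower than the major seventh (11), so diminished.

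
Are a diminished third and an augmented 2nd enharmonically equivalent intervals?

No

A diminished third spans 2 semitones; an augmented second spans 3.
The spans differ, so they are not enharmonic equivalents.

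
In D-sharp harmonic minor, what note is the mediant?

F#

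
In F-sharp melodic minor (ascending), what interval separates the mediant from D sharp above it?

augmented fourth

The mediant of F# melodic minor (ascending) is A.
A up to D#: letters A→D make it a fourth; 6 semitones makes it augmented.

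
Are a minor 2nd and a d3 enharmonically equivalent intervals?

No

A minor second spans 1 semitone; a diminished third spans 2.
The spans differ, so they are not enharmonic equivalents.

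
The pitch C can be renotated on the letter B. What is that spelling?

B#

Plain B sits 1 semitone below C, so on the letter B the same pitch needs a sharp: B#.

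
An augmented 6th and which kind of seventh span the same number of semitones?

minor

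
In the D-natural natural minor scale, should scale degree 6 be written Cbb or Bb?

Bb

Each scale degree takes a distinct letter name. Degree 6 of a scale on D must use the letter B.
Bb and Cbb are enharmonically the same pitch, but only Bb uses the letter B, so it is the correct spelling here.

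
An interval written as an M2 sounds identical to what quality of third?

diminished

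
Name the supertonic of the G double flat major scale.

Abb

The Gbb major scale runs Gbb Abb Bbb Cbb Dbb Ebb Fb.
Degree 2 is Abb.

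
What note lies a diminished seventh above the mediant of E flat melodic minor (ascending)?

The mediant of Eb melodic minor (ascending) is Gb.
A diminished seventh (9 semitones) above Gb lands on the letter F, giving Fbb.

Fbb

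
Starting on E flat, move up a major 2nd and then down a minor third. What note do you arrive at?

A major second up from Eb is F (letter F, 2 semitones up).
A minor third down from F is D (letter D, 3 semitones down).

D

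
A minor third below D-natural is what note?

B

D down a major third is Bb, so the target letter is B.
From D, a minor third is 3 semitones down: B.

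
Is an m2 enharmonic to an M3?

No

A minor second spans 1 semitone; a major third spans 4.
The spans differ, so they are not enharmonic equivalents.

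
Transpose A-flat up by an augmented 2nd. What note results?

B

A second above A lands on the letter B.
An augmented second spans 3 semitones, so Ab moves to pitch class 11. On the letter B that is B.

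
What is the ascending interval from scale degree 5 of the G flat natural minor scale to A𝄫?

diminished fifth

Scale degree 5 of Gb natural minor is Db.
Db up to Abb: letters D→A make it a fifth; 6 semitones makes it diminished.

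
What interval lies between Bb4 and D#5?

augmented third

The letter names run B→D, a span of 2 letter steps, so the interval is some kind of third.
Bb to D# is 5 semitones. A major third is 4, so 5 makes it augmented.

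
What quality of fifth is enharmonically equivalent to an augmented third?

An augmented third spans 5 semitones.
A fifth spanning 5 semitones is doubly diminished (the perfect fifth is 7).

doubly diminished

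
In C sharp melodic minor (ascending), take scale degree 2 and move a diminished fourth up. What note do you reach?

G

Scale degree 2 of C# melodic minor (ascending) is D#.
A diminished fourth (4 semitones) above D# lands on the letter G, giving G.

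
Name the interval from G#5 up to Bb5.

diminished third

Counting letters G–A–B gives a third.
G#→Bb = 2 semitones, 2 narrower than the major third (4), so diminished.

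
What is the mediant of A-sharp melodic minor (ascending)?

Degree 3 takes the letter 2 steps above A, which is C.
In melodic minor (ascending), degree 3 sits 3 semitones above the tonic. A# + 3 semitones is pitch class 1, spelled on C as C#.

C#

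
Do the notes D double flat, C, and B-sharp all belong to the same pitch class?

Dbb = pitch class 0 and C = pitch class 0 and B# = pitch class 0 — the same pitch class, so they are enharmonic equivalents.

Yes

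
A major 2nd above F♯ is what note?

F up a major second is G, so the target letter is G.
From F#, a major second is 2 semitones up: G#.

G#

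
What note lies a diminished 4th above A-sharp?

D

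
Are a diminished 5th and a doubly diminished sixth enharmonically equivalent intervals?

A diminished fifth spans 6 semitones; a doubly diminished sixth spans 6.
They are enharmonically equivalent.

Yes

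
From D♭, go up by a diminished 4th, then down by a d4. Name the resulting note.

A diminished fourth up from Db is Gbb (letter G, 4 semitones up).
A diminished fourth down from Gbb is Db (letter D, 4 semitones down).

Db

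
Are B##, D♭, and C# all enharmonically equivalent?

B## = pitch class 1 and Db = pitch class 1 and C# = pitch class 1 — the same pitch class, so they are enharmonic equivalents.

Yes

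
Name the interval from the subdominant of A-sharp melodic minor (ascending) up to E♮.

The subdominant of A# melodic minor (ascending) is D#.
D# up to E: letters D→E make it a second; 1 semitone makes it minor.

minor second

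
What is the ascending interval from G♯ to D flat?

The letter names run G→D, a span of 4 letter steps, so the interval is some kind of fifth.
G# to Db is 5 semitones. A perfect fifth is 7, so 5 makes it doubly diminished.

doubly diminished fifth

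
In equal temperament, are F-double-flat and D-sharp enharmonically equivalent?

Fbb is pitch class 3; D# is pitch class 3.
All spellings map to pitch class 3, so they are enharmonically equivalent.

Yes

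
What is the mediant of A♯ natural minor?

C#

Degree 3 takes the letter 2 steps above A, which is C.
In natural minor, degree 3 sits 3 semitones above the tonic. A# + 3 semitones is pitch class 1, spelled on C as C#.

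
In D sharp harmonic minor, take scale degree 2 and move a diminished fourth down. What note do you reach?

Scale degree 2 of D# harmonic minor is E#.
A diminished fourth (4 semitones) below E# lands on the letter B, giving B##.

B##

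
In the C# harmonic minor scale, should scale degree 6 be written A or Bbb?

A

Each scale degree takes a distinct letter name. Degree 6 of a scale on C must use the letter A.
A and Bbb are enharmonically the same pitch, but only A uses the letter A, so it is the correct spelling here.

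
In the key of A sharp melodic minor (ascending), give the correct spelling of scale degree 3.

C#

The A# melodic minor (ascending) scale runs A# B# C# D# E# F## G##.
Degree 3 is C#.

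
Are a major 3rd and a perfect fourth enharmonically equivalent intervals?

No

A major third spans 4 semitones; a perfect fourth spans 5.
The spans differ, so they are not enharmonic equivalents.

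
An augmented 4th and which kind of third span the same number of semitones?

An augmented fourth spans 6 semitones.
A third spanning 6 semitones is doubly augmented (the major third is 4).

doubly augmented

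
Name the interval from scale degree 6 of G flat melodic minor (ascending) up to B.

augmented fifth

Scale degree 6 of Gb melodic minor (ascending) is Eb.
Eb up to B: letters E→B make it a fifth; 8 semitones makes it augmented.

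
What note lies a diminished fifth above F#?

C

A fifth above F lands on the letter C.
A diminished fifth spans 6 semitones, so F# moves to pitch class 0. On the letter C that is C.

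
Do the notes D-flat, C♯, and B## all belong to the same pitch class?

Yes

Db = pitch class 1 and C# = pitch class 1 and B## = pitch class 1 — the same pitch class, so they are enharmonic equivalents.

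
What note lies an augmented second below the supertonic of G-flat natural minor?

The supertonic of Gb natural minor is Ab.
An augmented second (3 semitones) below Ab lands on the letter G, giving Gbb.

Gbb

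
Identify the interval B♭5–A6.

major seventh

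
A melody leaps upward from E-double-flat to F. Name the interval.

augmented second

Counting letters E–F gives a second.
Ebb→F = 3 semitones, 1 wider than the major second (2), so augmented.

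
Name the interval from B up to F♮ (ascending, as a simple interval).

Counting letters B–C–D–E–F gives a fifth.
B→F = 6 semitones, 1 narrower than the perfect fifth (7), so diminished.

diminished fifth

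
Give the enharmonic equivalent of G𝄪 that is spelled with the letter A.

A

G## is pitch class 9. The letter A alone is pitch class 9.
Pitch class 9 on A needs no accidental: A.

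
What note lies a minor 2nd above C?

A second above C lands on the letter D.
A minor second spans 1 semitone, so C moves to pitch class 1. On the letter D that is Db.

Db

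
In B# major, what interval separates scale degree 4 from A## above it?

Scale degree 4 of B# major is E#.
E# up to A##: letters E→A make it a fourth; 6 semitones makes it augmented.

augmented fourth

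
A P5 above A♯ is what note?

A fifth above A lands on the letter E.
A perfect fifth spans 7 semitones, so A# moves to pitch class 5. On the letter E that is E#.

E#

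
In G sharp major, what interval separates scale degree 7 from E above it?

Scale degree 7 of G# major is F##.
F## up to E: letters F→E make it a seventh; 9 semitones makes it diminished.

diminished seventh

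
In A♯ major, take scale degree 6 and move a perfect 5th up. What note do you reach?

Scale degree 6 of A# major is F##.
A perfect fifth (7 semitones) above F## lands on the letter C, giving C##.

C##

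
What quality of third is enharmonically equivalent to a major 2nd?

A major second spans 2 semitones.
A third spanning 2 semitones is diminished (the major third is 4).

diminished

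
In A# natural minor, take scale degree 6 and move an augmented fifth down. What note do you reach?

Scale degree 6 of A# natural minor is F#.
An augmented fifth (8 semitones) below F# lands on the letter B, giving Bb.

Bb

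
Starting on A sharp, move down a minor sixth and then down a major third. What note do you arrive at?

A#

A minor sixth down from A# is C## (letter C, 8 semitones down).
A major third down from C## is A# (letter A, 4 semitones down).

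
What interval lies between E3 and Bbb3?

doubly diminished fifth

The letter names run E→B, a span of 4 letter steps, so the interval is some kind of fifth.
E to Bbb is 5 semitones. A perfect fifth is 7, so 5 makes it doubly diminished.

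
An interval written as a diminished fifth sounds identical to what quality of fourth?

augmented

A diminished fifth spans 6 semitones.
A fourth spanning 6 semitones is augmented (the perfect fourth is 5).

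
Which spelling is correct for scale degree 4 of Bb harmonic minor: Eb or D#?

Each scale degree takes a distinct letter name. Degree 4 of a scale on B must use the letter E.
Eb and D# are enharmonically the same pitch, but only Eb uses the letter E, so it is the correct spelling here.

Eb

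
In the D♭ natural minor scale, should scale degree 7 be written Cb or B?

Each scale degree takes a distinct letter name. Degree 7 of a scale on D must use the letter C.
Cb and B are enharmonically the same pitch, but only Cb uses the letter C, so it is the correct spelling here.

Cb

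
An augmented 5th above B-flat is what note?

F#

A fifth above B lands on the letter F.
An augmented fifth spans 8 semitones, so Bb moves to pitch class 6. On the letter F that is F#.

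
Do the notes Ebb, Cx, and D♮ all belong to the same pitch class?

Yes

Ebb = pitch class 2 and C## = pitch class 2 and D = pitch class 2 — the same pitch class, so they are enharmonic equivalents.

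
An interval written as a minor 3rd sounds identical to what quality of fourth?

doubly diminished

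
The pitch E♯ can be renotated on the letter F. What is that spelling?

F

E# is pitch class 5. The letter F alone is pitch class 5.
Pitch class 5 on F needs no accidental: F.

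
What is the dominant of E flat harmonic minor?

The Eb harmonic minor scale runs Eb F Gb Ab Bb Cb D.
Degree 5 is Bb.

Bb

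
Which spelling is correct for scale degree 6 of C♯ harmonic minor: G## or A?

Each scale degree takes a distinct letter name. Degree 6 of a scale on C must use the letter A.
A and G## are enharmonically the same pitch, but only A uses the letter A, so it is the correct spelling here.

A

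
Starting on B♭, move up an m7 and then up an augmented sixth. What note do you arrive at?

F#

A minor seventh up from Bb is Ab (letter A, 10 semitones up).
An augmented sixth up from Ab is F# (letter F, 10 semitones up).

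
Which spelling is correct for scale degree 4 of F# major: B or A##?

B

Each scale degree takes a distinct letter name. Degree 4 of a scale on F must use the letter B.
B and A## are enharmonically the same pitch, but only B uses the letter B, so it is the correct spelling here.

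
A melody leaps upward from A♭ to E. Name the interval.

augmented fifth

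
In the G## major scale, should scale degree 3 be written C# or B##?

B##

Each scale degree takes a distinct letter name. Degree 3 of a scale on G must use the letter B.
B## and C# are enharmonically the same pitch, but only B## uses the letter B, so it is the correct spelling here.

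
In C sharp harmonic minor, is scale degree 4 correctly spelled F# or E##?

Each scale degree takes a distinct letter name. Degree 4 of a scale on C must use the letter F.
F# and E## are enharmonically the same pitch, but only F# uses the letter F, so it is the correct spelling here.

F#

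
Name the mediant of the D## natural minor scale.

Degree 3 takes the letter 2 steps above D, which is F.
In natural minor, degree 3 sits 3 semitones above the tonic. D## + 3 semitones is pitch class 7, spelled on F as F##.

F##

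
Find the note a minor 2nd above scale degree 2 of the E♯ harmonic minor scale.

Scale degree 2 of E# harmonic minor is F##.
A minor second (1 semitone) above F## lands on the letter G, giving G#.

G#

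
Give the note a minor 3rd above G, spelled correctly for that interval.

Bb

G up a major third is B, so the target letter is B.
From G, a minor third is 3 semitones up: Bb.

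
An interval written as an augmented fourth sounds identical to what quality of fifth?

An augmented fourth spans 6 semitones.
A fifth spanning 6 semitones is diminished (the perfect fifth is 7).

diminished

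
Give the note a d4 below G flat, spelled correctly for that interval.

A fourth below G lands on the letter D.
A diminished fourth spans 4 semitones, so Gb moves to pitch class 2. On the letter D that is D.

D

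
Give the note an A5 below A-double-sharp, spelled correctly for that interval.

D#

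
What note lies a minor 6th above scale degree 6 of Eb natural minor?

Scale degree 6 of Eb natural minor is Cb.
A minor sixth (8 semitones) above Cb lands on the letter A, giving Abb.

Abb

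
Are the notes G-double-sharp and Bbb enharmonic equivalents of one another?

Yes

G## is pitch class 9; Bbb is pitch class 9.
All spellings map to pitch class 9, so they are enharmonically equivalent.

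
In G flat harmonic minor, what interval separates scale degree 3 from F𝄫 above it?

diminished fifth

Scale degree 3 of Gb harmonic minor is Bbb.
Bbb up to Fbb: letters B→F make it a fifth; 6 semitones makes it diminished.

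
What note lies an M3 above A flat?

C

A up a major third is C#, so the target letter is C.
From Ab, a major third is 4 semitones up: C.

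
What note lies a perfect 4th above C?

A fourth above C lands on the letter F.
A perfect fourth spans 5 semitones, so C moves to pitch class 5. On the letter F that is F.

F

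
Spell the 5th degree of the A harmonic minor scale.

E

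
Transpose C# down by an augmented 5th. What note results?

F

A fifth below C lands on the letter F.
An augmented fifth spans 8 semitones, so C# moves to pitch class 5. On the letter F that is F.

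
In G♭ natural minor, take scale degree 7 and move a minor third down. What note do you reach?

Scale degree 7 of Gb natural minor is Fb.
A minor third (3 semitones) below Fb lands on the letter D, giving Db.

Db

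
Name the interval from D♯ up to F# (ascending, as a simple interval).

minor third

The letter names run D→F, a span of 2 letter steps, so the interval is some kind of third.
D# to F# is 3 semitones. A major third is 4, so 3 makes it minor.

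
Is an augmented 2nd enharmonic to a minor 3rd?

An augmented second spans 3 semitones; a minor third spans 3.
They are enharmonically equivalent.

Yes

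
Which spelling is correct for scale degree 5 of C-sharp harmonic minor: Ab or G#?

Each scale degree takes a distinct letter name. Degree 5 of a scale on C must use the letter G.
G# and Ab are enharmonically the same pitch, but only G# uses the letter G, so it is the correct spelling here.

G#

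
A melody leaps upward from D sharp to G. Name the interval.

diminished fourth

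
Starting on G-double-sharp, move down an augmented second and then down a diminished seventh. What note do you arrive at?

G##

An augmented second down from G## is F# (letter F, 3 semitones down).
A diminished seventh down from F# is G## (letter G, 9 semitones down).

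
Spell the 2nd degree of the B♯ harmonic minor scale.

Degree 2 takes the letter 1 step above B, which is C.
In harmonic minor, degree 2 sits 2 semitones above the tonic. B# + 2 semitones is pitch class 2, spelled on C as C##.

C##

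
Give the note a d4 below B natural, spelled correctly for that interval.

A fourth below B lands on the letter F.
A diminished fourth spans 4 semitones, so B moves to pitch class 7. On the letter F that is F##.

F##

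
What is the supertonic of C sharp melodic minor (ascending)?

D#

Degree 2 takes the letter 1 step above C, which is D.
In melodic minor (ascending), degree 2 sits 2 semitones above the tonic. C# + 2 semitones is pitch class 3, spelled on D as D#.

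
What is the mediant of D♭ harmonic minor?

Fb

Degree 3 takes the letter 2 steps above D, which is F.
In harmonic minor, degree 3 sits 3 semitones above the tonic. Db + 3 semitones is pitch class 4, spelled on F as Fb.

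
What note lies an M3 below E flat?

A third below E lands on the letter C.
A major third spans 4 semitones, so Eb moves to pitch class 11. On the letter C that is Cb.

Cb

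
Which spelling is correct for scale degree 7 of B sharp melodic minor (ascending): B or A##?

Each scale degree takes a distinct letter name. Degree 7 of a scale on B must use the letter A.
A## and B are enharmonically the same pitch, but only A## uses the letter A, so it is the correct spelling here.

A##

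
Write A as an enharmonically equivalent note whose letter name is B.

A is pitch class 9. The letter B alone is pitch class 11.
To reach pitch class 9 from B requires an offset of -2 semitones, i.e. double flat: Bbb.

Bbb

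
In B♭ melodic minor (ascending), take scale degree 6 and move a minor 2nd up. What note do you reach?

Scale degree 6 of Bb melodic minor (ascending) is G.
A minor second (1 semitone) above G lands on the letter A, giving Ab.

Ab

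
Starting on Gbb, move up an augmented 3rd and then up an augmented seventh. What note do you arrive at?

An augmented third up from Gbb is Bb (letter B, 5 semitones up).
An augmented seventh up from Bb is A# (letter A, 12 semitones up).

A#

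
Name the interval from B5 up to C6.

minor second

Counting letters B–C gives a second.
B→C = 1 semitone, 1 narrower than the major second (2), so minor.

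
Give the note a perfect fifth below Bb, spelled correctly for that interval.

Eb

B down a perfect fifth is E, so the target letter is E.
From Bb, a perfect fifth is 7 semitones down: Eb.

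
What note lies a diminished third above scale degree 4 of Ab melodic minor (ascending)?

Fbb

Scale degree 4 of Ab melodic minor (ascending) is Db.
A diminished third (2 semitones) above Db lands on the letter F, giving Fbb.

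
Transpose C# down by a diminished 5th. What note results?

C down a perfect fifth is F, so the target letter is F.
From C#, a diminished fifth is 6 semitones down: F##.

F##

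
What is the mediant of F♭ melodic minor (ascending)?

Abb

The Fb melodic minor (ascending) scale runs Fb Gb Abb Bbb Cb Db Eb.
Degree 3 is Abb.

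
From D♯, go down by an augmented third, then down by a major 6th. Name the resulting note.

Db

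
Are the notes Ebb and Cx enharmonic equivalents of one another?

Ebb is pitch class 2; C## is pitch class 2.
All spellings map to pitch class 2, so they are enharmonically equivalent.

Yes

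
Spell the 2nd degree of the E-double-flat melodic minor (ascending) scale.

Fb

Degree 2 takes the letter 1 step above E, which is F.
In melodic minor (ascending), degree 2 sits 2 semitones above the tonic. Ebb + 2 semitones is pitch class 4, spelled on F as Fb.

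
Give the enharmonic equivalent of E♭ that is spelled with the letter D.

Eb is pitch class 3. The letter D alone is pitch class 2.
To reach pitch class 3 from D requires an offset of +1 semitone, i.e. sharp: D#.

D#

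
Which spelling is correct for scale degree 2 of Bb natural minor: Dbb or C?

C

Each scale degree takes a distinct letter name. Degree 2 of a scale on B must use the letter C.
C and Dbb are enharmonically the same pitch, but only C uses the letter C, so it is the correct spelling here.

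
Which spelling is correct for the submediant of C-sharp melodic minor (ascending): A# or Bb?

Each scale degree takes a distinct letter name. Degree 6 of a scale on C must use the letter A.
A# and Bb are enharmonically the same pitch, but only A# uses the letter A, so it is the correct spelling here.

A#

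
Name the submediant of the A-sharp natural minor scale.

Degree 6 takes the letter 5 steps above A, which is F.
In natural minor, degree 6 sits 8 semitones above the tonic. A# + 8 semitones is pitch class 6, spelled on F as F#.

F#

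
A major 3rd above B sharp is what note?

B up a major third is D#, so the target letter is D.
From B#, a major third is 4 semitones up: D##.

D##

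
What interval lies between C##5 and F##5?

perfect fourth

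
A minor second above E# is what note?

A second above E lands on the letter F.
A minor second spans 1 semitone, so E# moves to pitch class 6. On the letter F that is F#.

F#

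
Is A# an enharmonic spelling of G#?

Two spellings are enharmonically equivalent only if they share a pitch class.
Here A# → 10, G# → 8; 8 ≠ 10, so they are not.

No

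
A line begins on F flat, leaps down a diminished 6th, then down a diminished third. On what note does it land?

A diminished sixth down from Fb is A (letter A, 7 semitones down).
A diminished third down from A is F## (letter F, 2 semitones down).

F##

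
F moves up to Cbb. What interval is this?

doubly diminished fifth

The letter names run F→C, a span of 4 letter steps, so the interval is some kind of fifth.
F to Cbb is 5 semitones. A perfect fifth is 7, so 5 makes it doubly diminished.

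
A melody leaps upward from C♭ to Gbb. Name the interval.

diminished fifth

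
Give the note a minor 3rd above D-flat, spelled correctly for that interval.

A third above D lands on the letter F.
A minor third spans 3 semitones, so Db moves to pitch class 4. On the letter F that is Fb.

Fb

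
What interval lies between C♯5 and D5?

The letter names run C→D, a span of 1 letter step, so the interval is some kind of second.
C# to D is 1 semitone. A major second is 2, so 1 makes it minor.

minor second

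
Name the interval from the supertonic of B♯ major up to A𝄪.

The supertonic of B# major is C##.
C## up to A##: letters C→A make it a sixth; 9 semitones makes it major.

major sixth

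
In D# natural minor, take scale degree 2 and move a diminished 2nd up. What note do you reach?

Scale degree 2 of D# natural minor is E#.
A diminished second (0 semitones) above E# lands on the letter F, giving F.

F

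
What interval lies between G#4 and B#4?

major third

Counting letters G–A–B gives a third.
G#→B# = 4 semitones, exactly the major third.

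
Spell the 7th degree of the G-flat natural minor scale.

Fb

Degree 7 takes the letter 6 steps above G, which is F.
In natural minor, degree 7 sits 10 semitones above the tonic. Gb + 10 semitones is pitch class 4, spelled on F as Fb.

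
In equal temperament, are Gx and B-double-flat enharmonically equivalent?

Yes

G## = pitch class 9 and Bbb = pitch class 9 — the same pitch class, so they are enharmonic equivalents.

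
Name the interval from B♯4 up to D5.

The letter names run B→D, a span of 2 letter steps, so the interval is some kind of third.
B# to D is 2 semitones. A major third is 4, so 2 makes it diminished.

diminished third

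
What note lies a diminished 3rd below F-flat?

D

F down a major third is Db, so the target letter is D.
From Fb, a diminished third is 2 semitones down: D.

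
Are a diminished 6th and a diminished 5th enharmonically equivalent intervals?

No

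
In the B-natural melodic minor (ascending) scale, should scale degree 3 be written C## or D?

D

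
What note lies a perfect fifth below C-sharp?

A fifth below C lands on the letter F.
A perfect fifth spans 7 semitones, so C# moves to pitch class 6. On the letter F that is F#.

F#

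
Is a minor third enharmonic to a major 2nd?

No

A minor third spans 3 semitones; a major second spans 2.
The spans differ, so they are not enharmonic equivalents.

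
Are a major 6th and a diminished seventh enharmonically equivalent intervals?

A major sixth spans 9 semitones; a diminished seventh spans 9.
They are enharmonically equivalent.

Yes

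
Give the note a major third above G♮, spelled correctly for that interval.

B

G up a major third is B, so the target letter is B.
From G, a major third is 4 semitones up: B.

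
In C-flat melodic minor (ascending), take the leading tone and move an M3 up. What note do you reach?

The leading tone of Cb melodic minor (ascending) is Bb.
A major third (4 semitones) above Bb lands on the letter D, giving D.

D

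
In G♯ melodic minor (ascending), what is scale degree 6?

E#

Degree 6 takes the letter 5 steps above G, which is E.
In melodic minor (ascending), degree 6 sits 9 semitones above the tonic. G# + 9 semitones is pitch class 5, spelled on E as E#.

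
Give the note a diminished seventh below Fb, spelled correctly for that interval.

G

F down a major seventh is Gb, so the target letter is G.
From Fb, a diminished seventh is 9 semitones down: G.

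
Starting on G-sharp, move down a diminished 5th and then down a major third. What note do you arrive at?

A diminished fifth down from G# is C## (letter C, 6 semitones down).
A major third down from C## is A# (letter A, 4 semitones down).

A#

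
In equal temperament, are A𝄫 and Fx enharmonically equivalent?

Yes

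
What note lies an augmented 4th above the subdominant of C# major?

B#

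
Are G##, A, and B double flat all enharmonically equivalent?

Yes

G## = pitch class 9 and A = pitch class 9 and Bbb = pitch class 9 — the same pitch class, so they are enharmonic equivalents.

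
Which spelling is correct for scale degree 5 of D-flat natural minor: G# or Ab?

Ab

Each scale degree takes a distinct letter name. Degree 5 of a scale on D must use the letter A.
Ab and G# are enharmonically the same pitch, but only Ab uses the letter A, so it is the correct spelling here.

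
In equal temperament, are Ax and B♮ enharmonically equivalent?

A## = pitch class 11 and B = pitch class 11 — the same pitch class, so they are enharmonic equivalents.

Yes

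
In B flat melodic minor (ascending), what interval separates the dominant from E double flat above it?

diminished seventh

The dominant of Bb melodic minor (ascending) is F.
F up to Ebb: letters F→E make it a seventh; 9 semitones makes it diminished.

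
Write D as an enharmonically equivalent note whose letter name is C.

C##

D is pitch class 2. The letter C alone is pitch class 0.
To reach pitch class 2 from C requires an offset of +2 semitones, i.e. double sharp: C##.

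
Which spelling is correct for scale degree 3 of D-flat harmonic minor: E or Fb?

Fb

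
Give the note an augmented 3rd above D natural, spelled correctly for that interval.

F##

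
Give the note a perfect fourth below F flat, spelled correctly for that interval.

F down a perfect fourth is C, so the target letter is C.
From Fb, a perfect fourth is 5 semitones down: Cb.

Cb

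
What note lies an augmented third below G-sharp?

A third below G lands on the letter E.
An augmented third spans 5 semitones, so G# moves to pitch class 3. On the letter E that is Eb.

Eb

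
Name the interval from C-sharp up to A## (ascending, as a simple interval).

Counting letters C–D–E–F–G–A gives a sixth.
C#→A## = 10 semitones, 1 wider than the major sixth (9), so augmented.

augmented sixth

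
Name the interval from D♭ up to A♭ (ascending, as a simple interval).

The letter names run D→A, a span of 4 letter steps, so the interval is some kind of fifth.
Db to Ab is 7 semitones. A perfect fifth is 7, so 7 makes it perfect.

perfect fifth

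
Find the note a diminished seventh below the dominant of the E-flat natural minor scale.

C#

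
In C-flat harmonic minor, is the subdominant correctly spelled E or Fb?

Each scale degree takes a distinct letter name. Degree 4 of a scale on C must use the letter F.
Fb and E are enharmonically the same pitch, but only Fb uses the letter F, so it is the correct spelling here.

Fb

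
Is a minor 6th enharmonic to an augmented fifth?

Yes

A minor sixth spans 8 semitones; an augmented fifth spans 8.
They are enharmonically equivalent.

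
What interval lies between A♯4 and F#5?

minor sixth

Counting letters A–B–C–D–E–F gives a sixth.
A#→F# = 8 semitones, 1 narrower than the major sixth (9), so minor.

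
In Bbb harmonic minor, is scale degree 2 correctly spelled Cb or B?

Each scale degree takes a distinct letter name. Degree 2 of a scale on B must use the letter C.
Cb and B are enharmonically the same pitch, but only Cb uses the letter C, so it is the correct spelling here.

Cb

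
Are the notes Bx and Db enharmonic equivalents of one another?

Yes

B## is pitch class 1; Db is pitch class 1.
All spellings map to pitch class 1, so they are enharmonically equivalent.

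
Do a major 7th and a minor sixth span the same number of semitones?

A major seventh spans 11 semitones; a minor sixth spans 8.
The spans differ, so they are not enharmonic equivalents.

No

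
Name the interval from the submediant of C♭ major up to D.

augmented fourth

The submediant of Cb major is Ab.
Ab up to D: letters A→D make it a fourth; 6 semitones makes it augmented.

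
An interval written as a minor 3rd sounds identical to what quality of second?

A minor third spans 3 semitones.
A second spanning 3 semitones is augmented (the major second is 2).

augmented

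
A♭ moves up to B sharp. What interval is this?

doubly augmented second

The letter names run A→B, a span of 1 letter step, so the interval is some kind of second.
Ab to B# is 4 semitones. A major second is 2, so 4 makes it doubly augmented.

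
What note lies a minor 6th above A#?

A sixth above A lands on the letter F.
A minor sixth spans 8 semitones, so A# moves to pitch class 6. On the letter F that is F#.

F#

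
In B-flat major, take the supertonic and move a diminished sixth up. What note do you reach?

Abb

The supertonic of Bb major is C.
A diminished sixth (7 semitones) above C lands on the letter A, giving Abb.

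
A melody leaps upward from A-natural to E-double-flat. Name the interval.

doubly diminished fifth

Counting letters A–B–C–D–E gives a fifth.
A→Ebb = 5 semitones, 2 narrower than the perfect fifth (7), so doubly diminished.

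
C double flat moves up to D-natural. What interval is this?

The letter names run C→D, a span of 1 letter step, so the interval is some kind of second.
Cbb to D is 4 semitones. A major second is 2, so 4 makes it doubly augmented.

doubly augmented second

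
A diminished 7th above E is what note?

E up a major seventh is D#, so the target letter is D.
From E, a diminished seventh is 9 semitones up: Db.

Db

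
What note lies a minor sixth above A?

A up a major sixth is F#, so the target letter is F.
From A, a minor sixth is 8 semitones up: F.

F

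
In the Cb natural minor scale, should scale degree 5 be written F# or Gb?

Each scale degree takes a distinct letter name. Degree 5 of a scale on C must use the letter G.
Gb and F# are enharmonically the same pitch, but only Gb uses the letter G, so it is the correct spelling here.

Gb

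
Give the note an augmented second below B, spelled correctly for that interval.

Ab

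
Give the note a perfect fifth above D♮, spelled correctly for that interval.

A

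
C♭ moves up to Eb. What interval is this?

Counting letters C–D–E gives a third.
Cb→Eb = 4 semitones, exactly the major third.

major third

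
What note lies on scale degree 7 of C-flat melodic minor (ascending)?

Degree 7 takes the letter 6 steps above C, which is B.
In melodic minor (ascending), degree 7 sits 11 semitones above the tonic. Cb + 11 semitones is pitch class 10, spelled on B as Bb.

Bb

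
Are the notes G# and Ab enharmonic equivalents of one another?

Yes

G# = pitch class 8 and Ab = pitch class 8 — the same pitch class, so they are enharmonic equivalents.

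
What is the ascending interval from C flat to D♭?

major second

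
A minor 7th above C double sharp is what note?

B#

C up a major seventh is B, so the target letter is B.
From C##, a minor seventh is 10 semitones up: B#.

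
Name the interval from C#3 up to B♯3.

major seventh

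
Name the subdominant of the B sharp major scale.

The B# major scale runs B# C## D## E# F## G## A##.
Degree 4 is E#.

E#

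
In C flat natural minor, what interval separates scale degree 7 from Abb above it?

Scale degree 7 of Cb natural minor is Bbb.
Bbb up to Abb: letters B→A make it a seventh; 10 semitones makes it minor.

minor seventh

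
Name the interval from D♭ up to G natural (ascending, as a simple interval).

augmented fourth

The letter names run D→G, a span of 3 letter steps, so the interval is some kind of fourth.
Db to G is 6 semitones. A perfect fourth is 5, so 6 makes it augmented.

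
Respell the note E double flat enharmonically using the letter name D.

D

Ebb is pitch class 2. The letter D alone is pitch class 2.
Pitch class 2 on D needs no accidental: D.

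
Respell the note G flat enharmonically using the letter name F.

F#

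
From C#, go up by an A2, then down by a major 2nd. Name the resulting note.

C##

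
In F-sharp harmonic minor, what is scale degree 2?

Degree 2 takes the letter 1 step above F, which is G.
In harmonic minor, degree 2 sits 2 semitones above the tonic. F# + 2 semitones is pitch class 8, spelled on G as G#.

G#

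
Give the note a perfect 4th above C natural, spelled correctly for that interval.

F

A fourth above C lands on the letter F.
A perfect fourth spans 5 semitones, so C moves to pitch class 5. On the letter F that is F.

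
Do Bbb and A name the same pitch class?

Bbb = pitch class 9 and A = pitch class 9 — the same pitch class, so they are enharmonic equivalents.

Yes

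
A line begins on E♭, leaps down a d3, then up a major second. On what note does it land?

D#

A diminished third down from Eb is C# (letter C, 2 semitones down).
A major second up from C# is D# (letter D, 2 semitones up).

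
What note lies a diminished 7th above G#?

F

A seventh above G lands on the letter F.
A diminished seventh spans 9 semitones, so G# moves to pitch class 5. On the letter F that is F.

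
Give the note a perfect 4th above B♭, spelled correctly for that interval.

Eb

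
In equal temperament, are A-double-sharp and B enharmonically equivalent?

Yes

A## = pitch class 11 and B = pitch class 11 — the same pitch class, so they are enharmonic equivalents.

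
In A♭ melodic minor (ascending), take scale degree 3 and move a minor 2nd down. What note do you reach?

Bb

Scale degree 3 of Ab melodic minor (ascending) is Cb.
A minor second (1 semitone) below Cb lands on the letter B, giving Bb.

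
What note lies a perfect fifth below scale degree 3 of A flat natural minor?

Scale degree 3 of Ab natural minor is Cb.
A perfect fifth (7 semitones) below Cb lands on the letter F, giving Fb.

Fb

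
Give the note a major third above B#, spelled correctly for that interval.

B up a major third is D#, so the target letter is D.
From B#, a major third is 4 semitones up: D##.

D##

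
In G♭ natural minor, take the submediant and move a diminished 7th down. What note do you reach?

F

The submediant of Gb natural minor is Ebb.
A diminished seventh (9 semitones) below Ebb lands on the letter F, giving F.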